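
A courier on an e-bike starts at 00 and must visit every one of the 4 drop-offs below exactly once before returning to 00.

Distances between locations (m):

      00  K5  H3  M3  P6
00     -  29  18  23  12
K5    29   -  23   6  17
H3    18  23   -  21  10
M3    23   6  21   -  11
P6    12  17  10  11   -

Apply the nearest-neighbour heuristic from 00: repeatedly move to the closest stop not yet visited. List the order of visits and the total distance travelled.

From 00: distances to unvisited — P6=12, H3=18, M3=23, K5=29. Nearest is P6 (12).
From P6: distances to unvisited — H3=10, M3=11, K5=17. Nearest is H3 (10).
From H3: distances to unvisited — M3=21, K5=23. Nearest is M3 (21).
From M3: distances to unvisited — K5=6. Nearest is K5 (6).
Return K5→00: 29.
Total = 12 + 10 + 21 + 6 + 29 = 78.

78 m along 00 → P6 → H3 → M3 → K5 → 00.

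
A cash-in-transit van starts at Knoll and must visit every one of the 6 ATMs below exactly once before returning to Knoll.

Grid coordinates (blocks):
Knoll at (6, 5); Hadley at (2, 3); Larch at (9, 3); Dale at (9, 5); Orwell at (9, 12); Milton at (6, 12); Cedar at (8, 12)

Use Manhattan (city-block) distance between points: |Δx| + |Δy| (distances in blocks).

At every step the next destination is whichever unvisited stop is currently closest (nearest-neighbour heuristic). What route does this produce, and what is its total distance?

Total distance 38 blocks via the nearest-neighbour route Knoll → Dale → Larch → Hadley → Milton → Cedar → Orwell → Knoll.

Knoll → [Dale:3 / Larch:5 / Hadley:6 / Milton:7 / Cedar:9 / Orwell:10] → Dale (3)
Dale → [Larch:2 / Orwell:7 / Cedar:8 / Hadley:9 / Milton:10] → Larch (2)
Larch → [Hadley:7 / Orwell:9 / Cedar:10 / Milton:12] → Hadley (7)
Hadley → [Milton:13 / Cedar:15 / Orwell:16] → Milton (13)
Milton → [Cedar:2 / Orwell:3] → Cedar (2)
Cedar → [Orwell:1] → Orwell (1)
Return Orwell→Knoll: 10.
Total = 3 + 2 + 7 + 13 + 2 + 1 + 10 = 38.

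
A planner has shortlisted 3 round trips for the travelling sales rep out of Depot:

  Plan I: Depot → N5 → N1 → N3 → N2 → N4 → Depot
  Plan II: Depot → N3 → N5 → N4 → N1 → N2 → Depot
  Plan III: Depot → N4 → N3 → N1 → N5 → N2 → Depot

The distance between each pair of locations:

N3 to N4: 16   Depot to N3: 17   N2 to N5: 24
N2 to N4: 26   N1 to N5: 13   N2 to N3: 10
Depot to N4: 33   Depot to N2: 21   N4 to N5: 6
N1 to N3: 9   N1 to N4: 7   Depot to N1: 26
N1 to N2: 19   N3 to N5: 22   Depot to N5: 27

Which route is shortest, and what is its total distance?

Shortest is Plan II, total 92.

Plan I: 27 + 13 + 9 + 10 + 26 + 33 = 118
Plan II: 17 + 22 + 6 + 7 + 19 + 21 = 92
Plan III: 33 + 16 + 9 + 13 + 24 + 21 = 116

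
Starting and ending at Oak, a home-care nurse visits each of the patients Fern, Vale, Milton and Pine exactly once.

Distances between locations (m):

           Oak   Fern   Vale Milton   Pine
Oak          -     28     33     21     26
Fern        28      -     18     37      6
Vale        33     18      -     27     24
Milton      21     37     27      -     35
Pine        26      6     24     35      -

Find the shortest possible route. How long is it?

There are 12 distinct closed tours to check (reversals are equivalent).
Oak → Fern → Vale → Milton → Pine → Oak: 28+18+27+35+26 = 134
Oak → Fern → Vale → Pine → Milton → Oak: 28+18+24+35+21 = 126
Oak → Fern → Milton → Vale → Pine → Oak: 28+37+27+24+26 = 142
Oak → Fern → Milton → Pine → Vale → Oak: 28+37+35+24+33 = 157
Oak → Fern → Pine → Vale → Milton → Oak: 28+6+24+27+21 = 106
Oak → Fern → Pine → Milton → Vale → Oak: 28+6+35+27+33 = 129
Oak → Vale → Fern → Milton → Pine → Oak: 33+18+37+35+26 = 149
Oak → Vale → Fern → Pine → Milton → Oak: 33+18+6+35+21 = 113
Oak → Vale → Milton → Fern → Pine → Oak: 33+27+37+6+26 = 129
Oak → Vale → Pine → Fern → Milton → Oak: 33+24+6+37+21 = 121
Oak → Milton → Fern → Vale → Pine → Oak: 21+37+18+24+26 = 126
Oak → Milton → Vale → Fern → Pine → Oak: 21+27+18+6+26 = 98
The minimum is 98.
One optimal route: Oak → Milton → Vale → Fern → Pine → Oak (or its reverse).

98 m — the shortest possible round trip.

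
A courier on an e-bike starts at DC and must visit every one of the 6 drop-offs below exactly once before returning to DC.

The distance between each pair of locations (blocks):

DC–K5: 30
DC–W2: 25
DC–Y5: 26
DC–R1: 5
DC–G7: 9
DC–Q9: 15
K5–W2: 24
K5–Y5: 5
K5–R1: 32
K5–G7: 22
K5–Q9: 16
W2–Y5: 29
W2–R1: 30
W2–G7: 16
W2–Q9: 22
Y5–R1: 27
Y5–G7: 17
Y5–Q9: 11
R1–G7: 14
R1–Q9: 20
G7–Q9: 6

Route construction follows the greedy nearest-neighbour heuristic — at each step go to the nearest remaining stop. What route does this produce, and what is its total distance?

From DC: distances to unvisited — R1=5, G7=9, Q9=15, W2=25, Y5=26, K5=30. Nearest is R1 (5).
From R1: distances to unvisited — G7=14, Q9=20, Y5=27, W2=30, K5=32. Nearest is G7 (14).
From G7: distances to unvisited — Q9=6, W2=16, Y5=17, K5=22. Nearest is Q9 (6).
From Q9: distances to unvisited — Y5=11, K5=16, W2=22. Nearest is Y5 (11).
From Y5: distances to unvisited — K5=5, W2=29. Nearest is K5 (5).
From K5: distances to unvisited — W2=24. Nearest is W2 (24).
Return W2→DC: 25.
Total = 5 + 14 + 6 + 11 + 5 + 24 + 25 = 90.

Total distance 90 blocks via the nearest-neighbour route DC → R1 → G7 → Q9 → Y5 → K5 → W2 → DC.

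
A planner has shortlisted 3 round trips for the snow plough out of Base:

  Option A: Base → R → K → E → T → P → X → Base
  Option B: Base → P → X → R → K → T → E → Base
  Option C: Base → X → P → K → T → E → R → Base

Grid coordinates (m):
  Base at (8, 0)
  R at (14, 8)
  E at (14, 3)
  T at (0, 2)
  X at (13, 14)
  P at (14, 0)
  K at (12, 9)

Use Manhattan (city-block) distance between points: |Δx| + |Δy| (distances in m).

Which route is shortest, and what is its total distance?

Option A: 14 + 3 + 8 + 15 + 16 + 15 + 19 = 90
Option B: 6 + 15 + 7 + 3 + 19 + 15 + 9 = 74
Option C: 19 + 15 + 11 + 19 + 15 + 5 + 14 = 98

74 m — Option B is the shortest.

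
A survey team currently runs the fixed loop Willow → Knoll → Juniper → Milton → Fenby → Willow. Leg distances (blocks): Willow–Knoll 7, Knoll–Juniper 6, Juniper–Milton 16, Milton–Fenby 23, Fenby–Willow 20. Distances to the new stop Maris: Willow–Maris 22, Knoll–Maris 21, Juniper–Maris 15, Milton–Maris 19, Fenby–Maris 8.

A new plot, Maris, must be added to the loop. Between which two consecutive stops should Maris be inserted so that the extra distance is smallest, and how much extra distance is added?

Minimum extra distance: 4 blocks, inserting Maris between Milton and Fenby.

Insertion cost between consecutive stops i–j is d(i,Maris) + d(Maris,j) − d(i,j):
  between Willow and Knoll: 22 + 21 − 7 = 36
  between Knoll and Juniper: 21 + 15 − 6 = 30
  between Juniper and Milton: 15 + 19 − 16 = 18
  between Milton and Fenby: 19 + 8 − 23 = 4
  between Fenby and Willow: 8 + 22 − 20 = 10
Cheapest insertion is between Milton and Fenby, adding 4.
New total = 72 + 4 = 76.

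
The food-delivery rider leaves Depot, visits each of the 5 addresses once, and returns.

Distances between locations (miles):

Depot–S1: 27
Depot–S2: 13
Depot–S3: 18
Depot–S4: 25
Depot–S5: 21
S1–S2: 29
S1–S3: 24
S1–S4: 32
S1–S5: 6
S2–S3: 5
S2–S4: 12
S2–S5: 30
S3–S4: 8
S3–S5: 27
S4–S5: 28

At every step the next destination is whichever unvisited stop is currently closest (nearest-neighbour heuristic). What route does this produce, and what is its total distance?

87 miles along Depot → S2 → S3 → S4 → S5 → S1 → Depot.

Depot → [S2:13 / S3:18 / S5:21 / S4:25 / S1:27] → S2 (13)
S2 → [S3:5 / S4:12 / S1:29 / S5:30] → S3 (5)
S3 → [S4:8 / S1:24 / S5:27] → S4 (8)
S4 → [S5:28 / S1:32] → S5 (28)
S5 → [S1:6] → S1 (6)
Return S1→Depot: 27.
Total = 13 + 5 + 8 + 28 + 6 + 27 = 87.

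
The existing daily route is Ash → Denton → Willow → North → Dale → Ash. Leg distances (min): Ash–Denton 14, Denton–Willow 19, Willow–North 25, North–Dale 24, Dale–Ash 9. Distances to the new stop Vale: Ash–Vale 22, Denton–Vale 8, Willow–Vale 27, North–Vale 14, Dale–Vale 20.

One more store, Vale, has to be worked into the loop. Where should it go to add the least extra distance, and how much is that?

Insertion cost between consecutive stops i–j is d(i,Vale) + d(Vale,j) − d(i,j):
  between Ash and Denton: 22 + 8 − 14 = 16
  between Denton and Willow: 8 + 27 − 19 = 16
  between Willow and North: 27 + 14 − 25 = 16
  between North and Dale: 14 + 20 − 24 = 10
  between Dale and Ash: 20 + 22 − 9 = 33
Cheapest insertion is between North and Dale, adding 10.
New total = 91 + 10 = 101.

+10 min — insert Vale between North and Dale.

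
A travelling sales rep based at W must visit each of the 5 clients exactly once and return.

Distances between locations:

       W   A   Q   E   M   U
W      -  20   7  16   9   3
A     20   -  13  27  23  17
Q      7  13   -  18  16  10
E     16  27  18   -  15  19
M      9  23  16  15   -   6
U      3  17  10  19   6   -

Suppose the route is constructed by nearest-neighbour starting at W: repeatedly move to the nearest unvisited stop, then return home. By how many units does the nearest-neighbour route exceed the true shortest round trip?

The nearest-neighbour route is 4 longer than optimal.

W: U=3, Q=7, M=9, E=16, A=20 ⇒ U
U: M=6, Q=10, A=17, E=19 ⇒ M
M: E=15, Q=16, A=23 ⇒ E
E: Q=18, A=27 ⇒ Q
Q: A=13 ⇒ A
NN route W → U → M → E → Q → A → W costs 75.
Optimal: W → Q → A → E → M → U → W costs 71 (by enumerating all 60 distinct tours).
Excess = 75 − 71 = 4.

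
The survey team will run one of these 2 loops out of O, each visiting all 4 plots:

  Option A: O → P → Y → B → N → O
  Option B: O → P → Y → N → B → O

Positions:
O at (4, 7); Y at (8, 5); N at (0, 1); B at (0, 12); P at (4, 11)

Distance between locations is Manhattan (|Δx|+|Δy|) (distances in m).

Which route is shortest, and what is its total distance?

46 m — Option B is the shortest.

Option A: 4 + 10 + 15 + 11 + 10 = 50
Option B: 4 + 10 + 12 + 11 + 9 = 46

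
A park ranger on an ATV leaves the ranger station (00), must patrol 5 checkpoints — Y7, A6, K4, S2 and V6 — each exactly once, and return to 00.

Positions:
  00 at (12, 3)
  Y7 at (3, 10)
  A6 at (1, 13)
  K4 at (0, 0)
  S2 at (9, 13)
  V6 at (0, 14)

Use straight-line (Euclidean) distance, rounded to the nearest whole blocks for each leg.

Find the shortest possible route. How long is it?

Shortest round trip = 46 blocks.

With 5 stops there are 5!/2 = 60 distinct round trips (a route and its reverse cost the same).
00 → Y7 → A6 → K4 → S2 → V6 → 00: 11+4+13+16+9+16 = 69
00 → Y7 → A6 → K4 → V6 → S2 → 00: 11+4+13+14+9+10 = 61
00 → Y7 → A6 → S2 → K4 → V6 → 00: 11+4+8+16+14+16 = 69
00 → Y7 → A6 → S2 → V6 → K4 → 00: 11+4+8+9+14+12 = 58
00 → Y7 → A6 → V6 → K4 → S2 → 00: 11+4+1+14+16+10 = 56
00 → Y7 → A6 → V6 → S2 → K4 → 00: 11+4+1+9+16+12 = 53
00 → Y7 → K4 → A6 → S2 → V6 → 00: 11+10+13+8+9+16 = 67
00 → Y7 → K4 → A6 → V6 → S2 → 00: 11+10+13+1+9+10 = 54
00 → Y7 → K4 → S2 → A6 → V6 → 00: 11+10+16+8+1+16 = 62
00 → Y7 → K4 → S2 → V6 → A6 → 00: 11+10+16+9+1+15 = 62
00 → Y7 → K4 → V6 → A6 → S2 → 00: 11+10+14+1+8+10 = 54
00 → Y7 → K4 → V6 → S2 → A6 → 00: 11+10+14+9+8+15 = 67
00 → Y7 → S2 → A6 → K4 → V6 → 00: 11+7+8+13+14+16 = 69
00 → Y7 → S2 → A6 → V6 → K4 → 00: 11+7+8+1+14+12 = 53
… (46 more)
00 → K4 → Y7 → A6 → V6 → S2 → 00: 12+10+4+1+9+10 = 46  ← best
The minimum is 46.
One optimal route: 00 → K4 → Y7 → A6 → V6 → S2 → 00 (or its reverse).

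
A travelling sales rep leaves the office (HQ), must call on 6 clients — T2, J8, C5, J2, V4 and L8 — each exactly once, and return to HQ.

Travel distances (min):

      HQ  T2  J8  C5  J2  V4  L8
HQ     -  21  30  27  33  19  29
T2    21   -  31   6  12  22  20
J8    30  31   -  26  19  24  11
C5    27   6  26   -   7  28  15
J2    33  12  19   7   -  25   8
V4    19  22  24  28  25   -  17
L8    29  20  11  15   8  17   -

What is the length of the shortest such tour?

With 6 stops there are 6!/2 = 360 distinct round trips (a route and its reverse cost the same).
HQ-T2-J8-C5-J2-V4-L8-HQ: 21+31+26+7+25+17+29 = 156
HQ-T2-J8-C5-J2-L8-V4-HQ: 21+31+26+7+8+17+19 = 129
HQ-T2-J8-C5-V4-J2-L8-HQ: 21+31+26+28+25+8+29 = 168
HQ-T2-J8-C5-V4-L8-J2-HQ: 21+31+26+28+17+8+33 = 164
HQ-T2-J8-C5-L8-J2-V4-HQ: 21+31+26+15+8+25+19 = 145
HQ-T2-J8-C5-L8-V4-J2-HQ: 21+31+26+15+17+25+33 = 168
HQ-T2-J8-J2-C5-V4-L8-HQ: 21+31+19+7+28+17+29 = 152
HQ-T2-J8-J2-C5-L8-V4-HQ: 21+31+19+7+15+17+19 = 129
… (352 more)
HQ-T2-C5-J2-L8-J8-V4-HQ: 21+6+7+8+11+24+19 = 96  ← best
The minimum is 96.
One optimal route: HQ → T2 → C5 → J2 → L8 → J8 → V4 → HQ (or its reverse).

Shortest round trip = 96 min.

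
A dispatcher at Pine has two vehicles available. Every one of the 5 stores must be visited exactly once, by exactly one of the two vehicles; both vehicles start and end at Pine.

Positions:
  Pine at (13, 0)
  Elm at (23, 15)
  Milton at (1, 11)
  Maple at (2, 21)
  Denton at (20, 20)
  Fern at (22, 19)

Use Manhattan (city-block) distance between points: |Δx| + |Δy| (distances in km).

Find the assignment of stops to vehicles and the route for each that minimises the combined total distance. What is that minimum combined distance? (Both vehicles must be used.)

126 km — the smallest possible combined total.

There are 2^4 − 1 = 15 ways to divide the 5 stops into two non-empty groups. For each, the best each vehicle can do is its own shortest tour through its group:
  {Elm} + {Milton, Maple, Denton, Fern}: 50 + 84 = 134
  {Milton} + {Elm, Maple, Denton, Fern}: 46 + 84 = 130
  {Elm, Milton} + {Maple, Denton, Fern}: 74 + 82 = 156
  {Maple} + {Elm, Milton, Denton, Fern}: 64 + 84 = 148
  {Elm, Maple} + {Milton, Denton, Fern}: 84 + 82 = 166
  {Milton, Maple} + {Elm, Denton, Fern}: 66 + 60 = 126
  … (15 splits in total)
Best: vehicle 1 Pine → Milton → Maple → Pine = 66; vehicle 2 Pine → Elm → Fern → Denton → Pine = 60; combined 126.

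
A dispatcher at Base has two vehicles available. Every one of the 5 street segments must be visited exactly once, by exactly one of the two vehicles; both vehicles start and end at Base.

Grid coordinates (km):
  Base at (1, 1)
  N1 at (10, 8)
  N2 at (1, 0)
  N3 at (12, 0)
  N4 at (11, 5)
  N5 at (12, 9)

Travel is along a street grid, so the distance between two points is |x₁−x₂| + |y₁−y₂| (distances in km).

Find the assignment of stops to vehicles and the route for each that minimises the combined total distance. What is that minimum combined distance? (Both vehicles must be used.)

Minimum combined distance: 44 km.

Check every non-empty split of the stops between the two vehicles; for each half take its own optimal tour:
  {N1} + {N2, N3, N4, N5}: 32 + 40 = 72
  {N2} + {N1, N3, N4, N5}: 2 + 42 = 44
  {N1, N2} + {N3, N4, N5}: 34 + 40 = 74
  {N3} + {N1, N2, N4, N5}: 24 + 40 = 64
  {N1, N3} + {N2, N4, N5}: 38 + 40 = 78
  {N2, N3} + {N1, N4, N5}: 24 + 38 = 62
  … (15 splits in total)
Best: vehicle 1 Base → N2 → Base = 2; vehicle 2 Base → N1 → N5 → N4 → N3 → Base = 42; combined 44.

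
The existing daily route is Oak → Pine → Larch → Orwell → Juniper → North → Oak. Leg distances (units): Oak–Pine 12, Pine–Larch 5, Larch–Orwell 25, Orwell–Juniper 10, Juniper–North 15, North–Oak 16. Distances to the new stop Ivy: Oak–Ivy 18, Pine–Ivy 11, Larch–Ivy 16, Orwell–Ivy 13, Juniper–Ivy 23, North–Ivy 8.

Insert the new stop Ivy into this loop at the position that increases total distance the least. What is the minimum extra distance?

Insertion cost between consecutive stops i–j is d(i,Ivy) + d(Ivy,j) − d(i,j):
  between Oak and Pine: 18 + 11 − 12 = 17
  between Pine and Larch: 11 + 16 − 5 = 22
  between Larch and Orwell: 16 + 13 − 25 = 4
  between Orwell and Juniper: 13 + 23 − 10 = 26
  between Juniper and North: 23 + 8 − 15 = 16
  between North and Oak: 8 + 18 − 16 = 10
Cheapest insertion is between Larch and Orwell, adding 4.
New total = 83 + 4 = 87.

Minimum extra distance: 4, inserting Ivy between Larch and Orwell.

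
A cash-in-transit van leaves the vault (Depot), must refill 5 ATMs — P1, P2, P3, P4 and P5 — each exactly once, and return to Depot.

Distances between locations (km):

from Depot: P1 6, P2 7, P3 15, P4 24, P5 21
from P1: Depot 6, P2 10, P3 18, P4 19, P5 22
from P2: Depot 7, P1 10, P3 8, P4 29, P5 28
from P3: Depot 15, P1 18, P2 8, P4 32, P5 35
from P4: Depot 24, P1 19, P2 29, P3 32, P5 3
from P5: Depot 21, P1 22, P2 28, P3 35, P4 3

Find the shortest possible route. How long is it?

Shortest round trip = 76 km.

Depot - P1 - P2 - P3 - P4 - P5 - Depot: 6+10+8+32+3+21 = 80
Depot - P1 - P2 - P3 - P5 - P4 - Depot: 6+10+8+35+3+24 = 86
Depot - P1 - P2 - P4 - P3 - P5 - Depot: 6+10+29+32+35+21 = 133
Depot - P1 - P2 - P4 - P5 - P3 - Depot: 6+10+29+3+35+15 = 98
Depot - P1 - P2 - P5 - P3 - P4 - Depot: 6+10+28+35+32+24 = 135
Depot - P1 - P2 - P5 - P4 - P3 - Depot: 6+10+28+3+32+15 = 94
Depot - P1 - P3 - P2 - P4 - P5 - Depot: 6+18+8+29+3+21 = 85
Depot - P1 - P3 - P2 - P5 - P4 - Depot: 6+18+8+28+3+24 = 87
Depot - P1 - P3 - P4 - P2 - P5 - Depot: 6+18+32+29+28+21 = 134
Depot - P1 - P3 - P4 - P5 - P2 - Depot: 6+18+32+3+28+7 = 94
Depot - P1 - P3 - P5 - P2 - P4 - Depot: 6+18+35+28+29+24 = 140
Depot - P1 - P3 - P5 - P4 - P2 - Depot: 6+18+35+3+29+7 = 98
Depot - P1 - P4 - P2 - P3 - P5 - Depot: 6+19+29+8+35+21 = 118
Depot - P1 - P4 - P2 - P5 - P3 - Depot: 6+19+29+28+35+15 = 132
… (46 more)
Depot - P2 - P3 - P1 - P4 - P5 - Depot: 7+8+18+19+3+21 = 76  ← best
The minimum is 76.
One optimal route: Depot → P2 → P3 → P1 → P4 → P5 → Depot (or its reverse).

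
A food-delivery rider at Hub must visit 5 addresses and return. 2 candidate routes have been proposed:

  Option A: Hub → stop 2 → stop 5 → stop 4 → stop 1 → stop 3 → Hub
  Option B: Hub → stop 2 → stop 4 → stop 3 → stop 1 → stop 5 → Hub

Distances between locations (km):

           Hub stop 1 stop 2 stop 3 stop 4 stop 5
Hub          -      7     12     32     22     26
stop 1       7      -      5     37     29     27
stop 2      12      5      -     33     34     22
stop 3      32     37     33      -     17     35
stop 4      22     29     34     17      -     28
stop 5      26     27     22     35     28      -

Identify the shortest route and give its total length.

Shortest is Option B, total 153 km.

Option A: 12 + 22 + 28 + 29 + 37 + 32 = 160
Option B: 12 + 34 + 17 + 37 + 27 + 26 = 153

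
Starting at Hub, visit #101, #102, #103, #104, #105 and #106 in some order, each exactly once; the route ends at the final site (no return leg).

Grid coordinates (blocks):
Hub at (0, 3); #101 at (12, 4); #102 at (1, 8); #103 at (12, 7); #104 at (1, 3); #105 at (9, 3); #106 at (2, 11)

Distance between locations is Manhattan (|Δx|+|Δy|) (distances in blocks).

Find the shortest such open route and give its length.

Minimum one-way distance = 31 blocks.

There are 6! = 720 possible orderings.
Hub→#101→#102→#103→#104→#105→#106: 13+15+12+15+8+15 = 78
Hub→#101→#102→#103→#104→#106→#105: 13+15+12+15+9+15 = 79
Hub→#101→#102→#103→#105→#104→#106: 13+15+12+7+8+9 = 64
Hub→#101→#102→#103→#105→#106→#104: 13+15+12+7+15+9 = 71
Hub→#101→#102→#103→#106→#104→#105: 13+15+12+14+9+8 = 71
Hub→#101→#102→#103→#106→#105→#104: 13+15+12+14+15+8 = 77
Hub→#101→#102→#104→#103→#105→#106: 13+15+5+15+7+15 = 70
Hub→#101→#102→#104→#103→#106→#105: 13+15+5+15+14+15 = 77
… (712 more)
Hub→#104→#102→#106→#103→#101→#105: 1+5+4+14+3+4 = 31  ← best
The minimum is 31.
One shortest path: Hub → #104 → #102 → #106 → #103 → #101 → #105.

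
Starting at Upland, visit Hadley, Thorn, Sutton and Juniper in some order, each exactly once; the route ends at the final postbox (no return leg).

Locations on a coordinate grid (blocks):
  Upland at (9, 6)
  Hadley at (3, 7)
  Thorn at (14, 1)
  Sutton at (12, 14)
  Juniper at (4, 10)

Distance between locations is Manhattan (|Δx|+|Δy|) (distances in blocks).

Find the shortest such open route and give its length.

38 blocks — the minimum one-way total.

There are 4! = 24 possible orderings.
Upland - Hadley - Thorn - Sutton - Juniper: 7+17+15+12 = 51
Upland - Hadley - Thorn - Juniper - Sutton: 7+17+19+12 = 55
Upland - Hadley - Sutton - Thorn - Juniper: 7+16+15+19 = 57
Upland - Hadley - Sutton - Juniper - Thorn: 7+16+12+19 = 54
Upland - Hadley - Juniper - Thorn - Sutton: 7+4+19+15 = 45
Upland - Hadley - Juniper - Sutton - Thorn: 7+4+12+15 = 38
Upland - Thorn - Hadley - Sutton - Juniper: 10+17+16+12 = 55
Upland - Thorn - Hadley - Juniper - Sutton: 10+17+4+12 = 43
Upland - Thorn - Sutton - Hadley - Juniper: 10+15+16+4 = 45
Upland - Thorn - Sutton - Juniper - Hadley: 10+15+12+4 = 41
Upland - Thorn - Juniper - Hadley - Sutton: 10+19+4+16 = 49
Upland - Thorn - Juniper - Sutton - Hadley: 10+19+12+16 = 57
Upland - Sutton - Hadley - Thorn - Juniper: 11+16+17+19 = 63
Upland - Sutton - Hadley - Juniper - Thorn: 11+16+4+19 = 50
… (10 more)
The minimum is 38.
One shortest path: Upland → Hadley → Juniper → Sutton → Thorn.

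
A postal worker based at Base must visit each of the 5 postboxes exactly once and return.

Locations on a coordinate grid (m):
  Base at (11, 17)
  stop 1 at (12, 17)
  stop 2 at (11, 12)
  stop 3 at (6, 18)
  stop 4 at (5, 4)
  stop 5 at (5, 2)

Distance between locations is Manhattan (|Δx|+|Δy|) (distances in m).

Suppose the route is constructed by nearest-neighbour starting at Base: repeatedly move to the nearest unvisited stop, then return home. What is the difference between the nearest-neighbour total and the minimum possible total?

Base: stop 1=1, stop 2=5, stop 3=6, stop 4=19, stop 5=21 ⇒ stop 1
stop 1: stop 2=6, stop 3=7, stop 4=20, stop 5=22 ⇒ stop 2
stop 2: stop 3=11, stop 4=14, stop 5=16 ⇒ stop 3
stop 3: stop 4=15, stop 5=17 ⇒ stop 4
stop 4: stop 5=2 ⇒ stop 5
NN route Base → stop 1 → stop 2 → stop 3 → stop 4 → stop 5 → Base costs 56.
Optimal: Base → stop 1 → stop 2 → stop 4 → stop 5 → stop 3 → Base costs 46 (by enumerating all 60 distinct tours).
Excess = 56 − 46 = 10.

Excess over optimum: 10 m.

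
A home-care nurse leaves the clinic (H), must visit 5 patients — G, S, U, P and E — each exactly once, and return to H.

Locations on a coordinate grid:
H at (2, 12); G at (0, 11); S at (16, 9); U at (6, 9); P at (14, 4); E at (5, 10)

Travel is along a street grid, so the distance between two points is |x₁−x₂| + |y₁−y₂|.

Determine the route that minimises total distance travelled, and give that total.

Minimum total distance: 48.

There are 60 distinct closed tours to check (reversals are equivalent).
H → G → S → U → P → E → H: 3+18+10+13+15+5 = 64
H → G → S → U → E → P → H: 3+18+10+2+15+20 = 68
H → G → S → P → U → E → H: 3+18+7+13+2+5 = 48
H → G → S → P → E → U → H: 3+18+7+15+2+7 = 52
H → G → S → E → U → P → H: 3+18+12+2+13+20 = 68
H → G → S → E → P → U → H: 3+18+12+15+13+7 = 68
H → G → U → S → P → E → H: 3+8+10+7+15+5 = 48
H → G → U → S → E → P → H: 3+8+10+12+15+20 = 68
H → G → U → P → S → E → H: 3+8+13+7+12+5 = 48
H → G → U → P → E → S → H: 3+8+13+15+12+17 = 68
H → G → U → E → S → P → H: 3+8+2+12+7+20 = 52
H → G → U → E → P → S → H: 3+8+2+15+7+17 = 52
H → G → P → S → U → E → H: 3+21+7+10+2+5 = 48
H → G → P → S → E → U → H: 3+21+7+12+2+7 = 52
… (46 more)
The minimum is 48.
One optimal route: H → G → S → P → U → E → H (or its reverse).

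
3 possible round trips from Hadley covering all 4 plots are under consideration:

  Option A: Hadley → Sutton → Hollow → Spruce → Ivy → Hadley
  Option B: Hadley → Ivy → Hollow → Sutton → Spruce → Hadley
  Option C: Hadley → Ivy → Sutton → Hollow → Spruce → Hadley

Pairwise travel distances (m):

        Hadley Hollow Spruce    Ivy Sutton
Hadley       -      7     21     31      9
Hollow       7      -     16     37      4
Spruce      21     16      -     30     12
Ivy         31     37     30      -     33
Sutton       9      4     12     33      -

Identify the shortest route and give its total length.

Option A: 9 + 4 + 16 + 30 + 31 = 90
Option B: 31 + 37 + 4 + 12 + 21 = 105
Option C: 31 + 33 + 4 + 16 + 21 = 105

90 m — Option A is the shortest.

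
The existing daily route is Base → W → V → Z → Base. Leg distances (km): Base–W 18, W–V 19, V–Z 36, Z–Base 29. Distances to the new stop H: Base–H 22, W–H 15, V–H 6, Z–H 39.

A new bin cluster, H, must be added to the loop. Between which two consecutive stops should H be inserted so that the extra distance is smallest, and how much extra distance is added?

Insertion cost between consecutive stops i–j is d(i,H) + d(H,j) − d(i,j):
  between Base and W: 22 + 15 − 18 = 19
  between W and V: 15 + 6 − 19 = 2
  between V and Z: 6 + 39 − 36 = 9
  between Z and Base: 39 + 22 − 29 = 32
Cheapest insertion is between W and V, adding 2.
New total = 102 + 2 = 104.

Minimum extra distance: 2 km, inserting H between W and V.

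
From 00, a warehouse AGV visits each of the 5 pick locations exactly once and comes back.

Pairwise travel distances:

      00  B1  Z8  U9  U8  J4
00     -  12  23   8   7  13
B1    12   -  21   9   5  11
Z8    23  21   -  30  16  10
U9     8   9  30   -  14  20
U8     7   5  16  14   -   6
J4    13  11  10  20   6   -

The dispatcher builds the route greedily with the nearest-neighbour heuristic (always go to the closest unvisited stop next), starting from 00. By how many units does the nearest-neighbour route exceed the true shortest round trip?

00: U8=7, U9=8, B1=12, J4=13, Z8=23 ⇒ U8
U8: B1=5, J4=6, U9=14, Z8=16 ⇒ B1
B1: U9=9, J4=11, Z8=21 ⇒ U9
U9: J4=20, Z8=30 ⇒ J4
J4: Z8=10 ⇒ Z8
NN route 00 → U8 → B1 → U9 → J4 → Z8 → 00 costs 74.
Optimal: 00 → Z8 → J4 → U8 → B1 → U9 → 00 costs 61 (by enumerating all 60 distinct tours).
Excess = 74 − 61 = 13.

The nearest-neighbour route is 13 longer than optimal.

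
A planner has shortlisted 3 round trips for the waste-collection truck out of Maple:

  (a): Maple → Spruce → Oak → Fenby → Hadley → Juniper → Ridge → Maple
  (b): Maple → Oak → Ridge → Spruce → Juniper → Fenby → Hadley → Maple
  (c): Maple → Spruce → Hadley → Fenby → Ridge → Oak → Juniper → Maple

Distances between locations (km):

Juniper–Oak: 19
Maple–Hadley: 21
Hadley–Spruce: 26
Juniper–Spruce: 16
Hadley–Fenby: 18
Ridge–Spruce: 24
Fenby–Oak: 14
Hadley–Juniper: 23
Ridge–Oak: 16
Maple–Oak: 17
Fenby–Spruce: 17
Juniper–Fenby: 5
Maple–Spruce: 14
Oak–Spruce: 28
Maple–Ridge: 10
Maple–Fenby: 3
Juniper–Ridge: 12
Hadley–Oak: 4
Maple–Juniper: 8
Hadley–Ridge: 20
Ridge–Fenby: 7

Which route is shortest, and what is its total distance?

(a): 14 + 28 + 14 + 18 + 23 + 12 + 10 = 119
(b): 17 + 16 + 24 + 16 + 5 + 18 + 21 = 117
(c): 14 + 26 + 18 + 7 + 16 + 19 + 8 = 108

108 km — (c) is the shortest.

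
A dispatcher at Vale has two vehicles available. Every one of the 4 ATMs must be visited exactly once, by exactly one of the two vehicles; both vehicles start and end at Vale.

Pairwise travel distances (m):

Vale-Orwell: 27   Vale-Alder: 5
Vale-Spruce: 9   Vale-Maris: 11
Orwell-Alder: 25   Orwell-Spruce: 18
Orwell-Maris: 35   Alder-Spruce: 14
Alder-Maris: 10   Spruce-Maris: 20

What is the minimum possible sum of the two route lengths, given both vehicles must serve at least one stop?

Minimum combined distance: 79 m.

There are 2^3 − 1 = 7 ways to divide the 4 stops into two non-empty groups. For each, the best each vehicle can do is its own shortest tour through its group:
  {Orwell} + {Alder, Spruce, Maris}: 54 + 44 = 98
  {Alder} + {Orwell, Spruce, Maris}: 10 + 73 = 83
  {Orwell, Alder} + {Spruce, Maris}: 57 + 40 = 97
  {Spruce} + {Orwell, Alder, Maris}: 18 + 73 = 91
  {Orwell, Spruce} + {Alder, Maris}: 54 + 26 = 80
  {Alder, Spruce} + {Orwell, Maris}: 28 + 73 = 101
  … (7 splits in total)
  {Orwell, Alder, Spruce} + {Maris}: 57 + 22 = 79  ← best
Best: vehicle 1 Vale → Alder → Orwell → Spruce → Vale = 57; vehicle 2 Vale → Maris → Vale = 22; combined 79.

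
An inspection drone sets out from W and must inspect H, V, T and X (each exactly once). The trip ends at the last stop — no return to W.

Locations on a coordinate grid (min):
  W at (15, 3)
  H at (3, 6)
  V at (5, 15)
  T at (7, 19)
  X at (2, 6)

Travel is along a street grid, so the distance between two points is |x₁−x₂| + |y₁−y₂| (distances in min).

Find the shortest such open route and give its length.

There are 4! = 24 possible orderings.
W→H→V→T→X: 15+11+6+18 = 50
W→H→V→X→T: 15+11+12+18 = 56
W→H→T→V→X: 15+17+6+12 = 50
W→H→T→X→V: 15+17+18+12 = 62
W→H→X→V→T: 15+1+12+6 = 34
W→H→X→T→V: 15+1+18+6 = 40
W→V→H→T→X: 22+11+17+18 = 68
W→V→H→X→T: 22+11+1+18 = 52
W→V→T→H→X: 22+6+17+1 = 46
W→V→T→X→H: 22+6+18+1 = 47
W→V→X→H→T: 22+12+1+17 = 52
W→V→X→T→H: 22+12+18+17 = 69
W→T→H→V→X: 24+17+11+12 = 64
W→T→H→X→V: 24+17+1+12 = 54
… (10 more)
The minimum is 34.
One shortest path: W → H → X → V → T.

Minimum one-way distance = 34 min.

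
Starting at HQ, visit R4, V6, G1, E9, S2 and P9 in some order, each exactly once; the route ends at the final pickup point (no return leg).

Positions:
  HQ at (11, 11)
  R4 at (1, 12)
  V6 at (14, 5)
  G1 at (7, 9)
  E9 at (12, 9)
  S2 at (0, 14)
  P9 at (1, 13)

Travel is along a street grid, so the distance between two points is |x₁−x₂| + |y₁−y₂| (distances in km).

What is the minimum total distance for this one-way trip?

Shortest open route: 32 km.

There are 6! = 720 possible orderings.
HQ→R4→V6→G1→E9→S2→P9: 11+20+11+5+17+2 = 66
HQ→R4→V6→G1→E9→P9→S2: 11+20+11+5+15+2 = 64
HQ→R4→V6→G1→S2→E9→P9: 11+20+11+12+17+15 = 86
HQ→R4→V6→G1→S2→P9→E9: 11+20+11+12+2+15 = 71
HQ→R4→V6→G1→P9→E9→S2: 11+20+11+10+15+17 = 84
HQ→R4→V6→G1→P9→S2→E9: 11+20+11+10+2+17 = 71
HQ→R4→V6→E9→G1→S2→P9: 11+20+6+5+12+2 = 56
HQ→R4→V6→E9→G1→P9→S2: 11+20+6+5+10+2 = 54
… (712 more)
HQ→V6→E9→G1→R4→P9→S2: 9+6+5+9+1+2 = 32  ← best
The minimum is 32.
One shortest path: HQ → V6 → E9 → G1 → R4 → P9 → S2.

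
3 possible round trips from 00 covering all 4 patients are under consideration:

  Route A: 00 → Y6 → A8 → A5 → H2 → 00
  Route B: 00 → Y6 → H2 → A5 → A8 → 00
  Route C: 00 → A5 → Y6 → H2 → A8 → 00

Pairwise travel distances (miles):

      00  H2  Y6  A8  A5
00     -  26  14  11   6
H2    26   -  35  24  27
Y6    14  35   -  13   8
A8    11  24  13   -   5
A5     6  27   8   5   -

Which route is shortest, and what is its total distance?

Shortest is Route C, total 84 miles.

Route A: 14 + 13 + 5 + 27 + 26 = 85
Route B: 14 + 35 + 27 + 5 + 11 = 92
Route C: 6 + 8 + 35 + 24 + 11 = 84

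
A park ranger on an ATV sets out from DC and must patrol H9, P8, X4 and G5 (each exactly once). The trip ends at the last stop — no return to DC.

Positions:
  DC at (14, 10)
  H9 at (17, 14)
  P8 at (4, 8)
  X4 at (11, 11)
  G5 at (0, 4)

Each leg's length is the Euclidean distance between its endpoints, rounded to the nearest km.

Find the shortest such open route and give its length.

26 km — the minimum one-way total.

There are 4! = 24 possible orderings.
DC → H9 → P8 → X4 → G5: 5+14+8+13 = 40
DC → H9 → P8 → G5 → X4: 5+14+6+13 = 38
DC → H9 → X4 → P8 → G5: 5+7+8+6 = 26
DC → H9 → X4 → G5 → P8: 5+7+13+6 = 31
DC → H9 → G5 → P8 → X4: 5+20+6+8 = 39
DC → H9 → G5 → X4 → P8: 5+20+13+8 = 46
DC → P8 → H9 → X4 → G5: 10+14+7+13 = 44
DC → P8 → H9 → G5 → X4: 10+14+20+13 = 57
DC → P8 → X4 → H9 → G5: 10+8+7+20 = 45
DC → P8 → X4 → G5 → H9: 10+8+13+20 = 51
DC → P8 → G5 → H9 → X4: 10+6+20+7 = 43
DC → P8 → G5 → X4 → H9: 10+6+13+7 = 36
DC → X4 → H9 → P8 → G5: 3+7+14+6 = 30
DC → X4 → H9 → G5 → P8: 3+7+20+6 = 36
… (10 more)
The minimum is 26.
One shortest path: DC → H9 → X4 → P8 → G5.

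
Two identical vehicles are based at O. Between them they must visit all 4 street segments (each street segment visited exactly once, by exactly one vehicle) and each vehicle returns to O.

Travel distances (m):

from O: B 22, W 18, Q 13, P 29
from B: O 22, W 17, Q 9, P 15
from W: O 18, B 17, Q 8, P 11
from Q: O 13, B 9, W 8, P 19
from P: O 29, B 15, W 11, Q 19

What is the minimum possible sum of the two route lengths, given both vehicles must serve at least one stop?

92 m — the smallest possible combined total.

Check every non-empty split of the stops between the two vehicles; for each half take its own optimal tour:
  {B} + {W, Q, P}: 44 + 61 = 105
  {W} + {B, Q, P}: 36 + 66 = 102
  {B, W} + {Q, P}: 57 + 61 = 118
  {Q} + {B, W, P}: 26 + 66 = 92
  {B, Q} + {W, P}: 44 + 58 = 102
  {W, Q} + {B, P}: 39 + 66 = 105
  … (7 splits in total)
Best: vehicle 1 O → Q → O = 26; vehicle 2 O → B → P → W → O = 66; combined 92.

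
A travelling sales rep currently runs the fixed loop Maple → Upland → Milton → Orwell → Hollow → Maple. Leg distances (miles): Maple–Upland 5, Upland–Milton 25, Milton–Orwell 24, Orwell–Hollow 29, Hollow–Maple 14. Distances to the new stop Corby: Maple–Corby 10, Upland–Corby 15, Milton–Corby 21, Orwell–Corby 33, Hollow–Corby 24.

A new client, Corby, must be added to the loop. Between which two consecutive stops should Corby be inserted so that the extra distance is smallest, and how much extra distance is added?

Insertion cost between consecutive stops i–j is d(i,Corby) + d(Corby,j) − d(i,j):
  between Maple and Upland: 10 + 15 − 5 = 20
  between Upland and Milton: 15 + 21 − 25 = 11
  between Milton and Orwell: 21 + 33 − 24 = 30
  between Orwell and Hollow: 33 + 24 − 29 = 28
  between Hollow and Maple: 24 + 10 − 14 = 20
Cheapest insertion is between Upland and Milton, adding 11.
New total = 97 + 11 = 108.

+11 miles — insert Corby between Upland and Milton.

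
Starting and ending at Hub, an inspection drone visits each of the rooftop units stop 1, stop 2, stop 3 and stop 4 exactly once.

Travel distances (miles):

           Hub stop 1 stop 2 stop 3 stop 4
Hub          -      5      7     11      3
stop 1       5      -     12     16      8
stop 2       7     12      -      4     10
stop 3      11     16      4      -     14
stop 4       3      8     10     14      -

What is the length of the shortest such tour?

With 4 stops there are 4!/2 = 12 distinct round trips (a route and its reverse cost the same).
Hub → stop 1 → stop 2 → stop 3 → stop 4 → Hub: 5+12+4+14+3 = 38
Hub → stop 1 → stop 2 → stop 4 → stop 3 → Hub: 5+12+10+14+11 = 52
Hub → stop 1 → stop 3 → stop 2 → stop 4 → Hub: 5+16+4+10+3 = 38
Hub → stop 1 → stop 3 → stop 4 → stop 2 → Hub: 5+16+14+10+7 = 52
Hub → stop 1 → stop 4 → stop 2 → stop 3 → Hub: 5+8+10+4+11 = 38
Hub → stop 1 → stop 4 → stop 3 → stop 2 → Hub: 5+8+14+4+7 = 38
Hub → stop 2 → stop 1 → stop 3 → stop 4 → Hub: 7+12+16+14+3 = 52
Hub → stop 2 → stop 1 → stop 4 → stop 3 → Hub: 7+12+8+14+11 = 52
Hub → stop 2 → stop 3 → stop 1 → stop 4 → Hub: 7+4+16+8+3 = 38
Hub → stop 2 → stop 4 → stop 1 → stop 3 → Hub: 7+10+8+16+11 = 52
Hub → stop 3 → stop 1 → stop 2 → stop 4 → Hub: 11+16+12+10+3 = 52
Hub → stop 3 → stop 2 → stop 1 → stop 4 → Hub: 11+4+12+8+3 = 38
The minimum is 38.
One optimal route: Hub → stop 1 → stop 2 → stop 3 → stop 4 → Hub (or its reverse).

Minimum total distance: 38 miles.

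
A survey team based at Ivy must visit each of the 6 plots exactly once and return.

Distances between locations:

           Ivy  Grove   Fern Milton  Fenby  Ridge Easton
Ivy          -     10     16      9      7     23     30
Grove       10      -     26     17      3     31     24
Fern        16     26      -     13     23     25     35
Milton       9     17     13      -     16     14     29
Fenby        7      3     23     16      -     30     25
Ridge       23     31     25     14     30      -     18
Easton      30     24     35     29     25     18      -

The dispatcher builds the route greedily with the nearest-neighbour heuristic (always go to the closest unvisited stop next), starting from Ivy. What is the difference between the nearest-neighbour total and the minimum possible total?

18 longer than the optimal tour.

From Ivy: Fenby=7, Milton=9, Grove=10, Fern=16, Ridge=23, Easton=30 → choose Fenby (7).
From Fenby: Grove=3, Milton=16, Fern=23, Easton=25, Ridge=30 → choose Grove (3).
From Grove: Milton=17, Easton=24, Fern=26, Ridge=31 → choose Milton (17).
From Milton: Fern=13, Ridge=14, Easton=29 → choose Fern (13).
From Fern: Ridge=25, Easton=35 → choose Ridge (25).
From Ridge: Easton=18 → choose Easton (18).
NN route Ivy → Fenby → Grove → Milton → Fern → Ridge → Easton → Ivy costs 113.
Optimal: Ivy → Fern → Milton → Ridge → Easton → Grove → Fenby → Ivy costs 95 (by enumerating all 360 distinct tours).
Excess = 113 − 95 = 18.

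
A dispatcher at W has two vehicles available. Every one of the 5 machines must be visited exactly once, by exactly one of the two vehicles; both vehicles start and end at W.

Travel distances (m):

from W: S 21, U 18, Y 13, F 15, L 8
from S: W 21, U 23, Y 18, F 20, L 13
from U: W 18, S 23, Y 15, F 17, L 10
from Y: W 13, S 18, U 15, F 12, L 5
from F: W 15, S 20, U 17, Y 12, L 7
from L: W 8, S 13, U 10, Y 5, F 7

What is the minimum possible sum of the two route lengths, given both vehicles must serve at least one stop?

Check every non-empty split of the stops between the two vehicles; for each half take its own optimal tour:
  {S} + {U, Y, F, L}: 42 + 60 = 102
  {U} + {S, Y, F, L}: 36 + 66 = 102
  {S, U} + {Y, F, L}: 62 + 40 = 102
  {Y} + {S, U, F, L}: 26 + 76 = 102
  {S, Y} + {U, F, L}: 52 + 50 = 102
  {U, Y} + {S, F, L}: 46 + 56 = 102
  … (15 splits in total)
Best: vehicle 1 W → S → W = 42; vehicle 2 W → U → Y → F → L → W = 60; combined 102.

102 m — the smallest possible combined total.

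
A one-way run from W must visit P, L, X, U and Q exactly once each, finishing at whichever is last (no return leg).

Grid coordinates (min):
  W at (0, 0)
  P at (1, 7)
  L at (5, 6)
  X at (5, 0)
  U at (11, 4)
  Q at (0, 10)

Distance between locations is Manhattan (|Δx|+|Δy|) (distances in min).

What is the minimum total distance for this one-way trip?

Shortest open route: 32 min.

There are 5! = 120 possible orderings.
W - P - L - X - U - Q: 8+5+6+10+17 = 46
W - P - L - X - Q - U: 8+5+6+15+17 = 51
W - P - L - U - X - Q: 8+5+8+10+15 = 46
W - P - L - U - Q - X: 8+5+8+17+15 = 53
W - P - L - Q - X - U: 8+5+9+15+10 = 47
W - P - L - Q - U - X: 8+5+9+17+10 = 49
W - P - X - L - U - Q: 8+11+6+8+17 = 50
W - P - X - L - Q - U: 8+11+6+9+17 = 51
W - P - X - U - L - Q: 8+11+10+8+9 = 46
W - P - X - U - Q - L: 8+11+10+17+9 = 55
W - P - X - Q - L - U: 8+11+15+9+8 = 51
W - P - X - Q - U - L: 8+11+15+17+8 = 59
W - P - U - L - X - Q: 8+13+8+6+15 = 50
W - P - U - L - Q - X: 8+13+8+9+15 = 53
… (106 more)
W - X - U - L - P - Q: 5+10+8+5+4 = 32  ← best
The minimum is 32.
One shortest path: W → X → U → L → P → Q.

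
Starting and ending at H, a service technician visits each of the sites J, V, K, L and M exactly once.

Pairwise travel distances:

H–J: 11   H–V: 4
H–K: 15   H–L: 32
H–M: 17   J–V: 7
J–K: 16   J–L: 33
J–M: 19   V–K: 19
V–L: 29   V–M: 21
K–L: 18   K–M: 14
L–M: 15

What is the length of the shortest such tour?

77 — the shortest possible round trip.

There are 60 distinct closed tours to check (reversals are equivalent).
H - J - V - K - L - M - H: 11+7+19+18+15+17 = 87
H - J - V - K - M - L - H: 11+7+19+14+15+32 = 98
H - J - V - L - K - M - H: 11+7+29+18+14+17 = 96
H - J - V - L - M - K - H: 11+7+29+15+14+15 = 91
H - J - V - M - K - L - H: 11+7+21+14+18+32 = 103
H - J - V - M - L - K - H: 11+7+21+15+18+15 = 87
H - J - K - V - L - M - H: 11+16+19+29+15+17 = 107
H - J - K - V - M - L - H: 11+16+19+21+15+32 = 114
H - J - K - L - V - M - H: 11+16+18+29+21+17 = 112
H - J - K - L - M - V - H: 11+16+18+15+21+4 = 85
H - J - K - M - V - L - H: 11+16+14+21+29+32 = 123
H - J - K - M - L - V - H: 11+16+14+15+29+4 = 89
H - J - L - V - K - M - H: 11+33+29+19+14+17 = 123
H - J - L - V - M - K - H: 11+33+29+21+14+15 = 123
… (46 more)
H - V - J - K - L - M - H: 4+7+16+18+15+17 = 77  ← best
The minimum is 77.
One optimal route: H → V → J → K → L → M → H (or its reverse).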